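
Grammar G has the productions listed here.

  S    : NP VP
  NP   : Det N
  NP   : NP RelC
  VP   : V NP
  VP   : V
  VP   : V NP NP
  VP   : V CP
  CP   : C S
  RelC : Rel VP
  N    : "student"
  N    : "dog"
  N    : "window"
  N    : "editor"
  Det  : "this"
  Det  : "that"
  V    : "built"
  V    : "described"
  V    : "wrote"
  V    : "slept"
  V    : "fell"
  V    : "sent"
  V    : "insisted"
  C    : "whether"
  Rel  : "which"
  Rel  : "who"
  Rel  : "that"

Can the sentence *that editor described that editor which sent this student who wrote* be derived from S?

S
  NP
    Det: that
    N: editor
  VP
    V: described
    NP
      NP
        Det: that
        N: editor
      RelC
        Rel: which
        VP
          V: sent
          NP
            NP
              Det: this
              N: student
            RelC
              Rel: who
              VP
                V: wrote
The bracketing above is licensed at every node by one of the given productions, with S at the root.

Grammatical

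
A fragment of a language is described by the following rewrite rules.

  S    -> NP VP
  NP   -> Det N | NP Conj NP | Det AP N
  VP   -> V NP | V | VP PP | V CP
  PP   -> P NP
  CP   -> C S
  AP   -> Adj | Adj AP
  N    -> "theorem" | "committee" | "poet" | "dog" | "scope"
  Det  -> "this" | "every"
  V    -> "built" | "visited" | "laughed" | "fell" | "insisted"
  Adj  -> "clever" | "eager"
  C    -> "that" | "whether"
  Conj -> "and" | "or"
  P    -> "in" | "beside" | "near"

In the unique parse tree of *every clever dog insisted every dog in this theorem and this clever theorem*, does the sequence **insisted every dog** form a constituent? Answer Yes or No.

[S [NP [Det every] [AP [Adj clever]] [N dog]] [VP [VP [V insisted] [NP [Det every] [N dog]]] [PP [P in] [NP [NP [Det this] [N theorem]] [Conj and] [NP [Det this] [AP [Adj clever]] [N theorem]]]]]]
The words 'insisted every dog' are exhaustively dominated by a single VP node (built by VP → V NP), so they form a constituent.

Yes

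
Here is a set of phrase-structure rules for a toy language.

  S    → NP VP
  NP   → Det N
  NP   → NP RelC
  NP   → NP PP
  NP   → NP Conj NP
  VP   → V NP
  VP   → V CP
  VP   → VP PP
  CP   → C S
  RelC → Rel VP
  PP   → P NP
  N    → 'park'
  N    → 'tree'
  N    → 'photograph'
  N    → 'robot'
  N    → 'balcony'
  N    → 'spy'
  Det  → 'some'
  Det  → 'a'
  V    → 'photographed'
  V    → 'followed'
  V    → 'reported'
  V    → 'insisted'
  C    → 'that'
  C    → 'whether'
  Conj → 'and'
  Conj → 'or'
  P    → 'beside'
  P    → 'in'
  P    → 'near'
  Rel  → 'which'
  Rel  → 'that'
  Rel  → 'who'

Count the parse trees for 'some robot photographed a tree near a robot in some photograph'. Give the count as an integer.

Two of the 5 distinct bracketings:
[S [NP [Det some] [N robot]] [VP [V photographed] [NP [NP [Det a] [N tree]] [PP [P near] [NP [NP [Det a] [N robot]] [PP [P in] [NP [Det some] [N photograph]]]]]]]]
[S [NP [Det some] [N robot]] [VP [V photographed] [NP [NP [NP [Det a] [N tree]] [PP [P near] [NP [Det a] [N robot]]]] [PP [P in] [NP [Det some] [N photograph]]]]]]
The trees differ in how a recursive rule is bracketed over the same span.

5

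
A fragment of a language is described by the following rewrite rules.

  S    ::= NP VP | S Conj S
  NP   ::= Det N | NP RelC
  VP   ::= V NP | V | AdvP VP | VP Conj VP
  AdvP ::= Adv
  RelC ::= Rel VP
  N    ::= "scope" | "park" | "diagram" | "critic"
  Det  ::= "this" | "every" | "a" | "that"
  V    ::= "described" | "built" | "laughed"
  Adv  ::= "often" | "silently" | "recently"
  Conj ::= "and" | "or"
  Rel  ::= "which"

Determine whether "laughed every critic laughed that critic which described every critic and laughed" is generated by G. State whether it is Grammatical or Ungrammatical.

For S → NP VP, no prefix of the string parses as an NP. The alternative S rule S → S Conj S likewise has no satisfying split.

Ungrammatical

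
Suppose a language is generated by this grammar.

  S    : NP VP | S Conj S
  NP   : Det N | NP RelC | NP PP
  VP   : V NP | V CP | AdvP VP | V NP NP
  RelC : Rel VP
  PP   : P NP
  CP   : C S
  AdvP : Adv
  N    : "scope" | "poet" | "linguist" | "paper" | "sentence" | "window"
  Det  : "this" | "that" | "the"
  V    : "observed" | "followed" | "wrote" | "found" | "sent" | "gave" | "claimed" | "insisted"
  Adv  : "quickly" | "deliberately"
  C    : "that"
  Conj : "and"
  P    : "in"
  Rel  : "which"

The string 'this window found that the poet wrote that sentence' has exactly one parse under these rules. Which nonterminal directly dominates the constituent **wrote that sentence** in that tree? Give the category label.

S

[S [NP [Det this] [N window]] [VP [V found] [CP [C that] [S [NP [Det the] [N poet]] [VP [V wrote] [NP [Det that] [N sentence]]]]]]]
The span 'wrote that sentence' is the VP node built by VP → V NP.
Its mother is the S built by S → NP VP.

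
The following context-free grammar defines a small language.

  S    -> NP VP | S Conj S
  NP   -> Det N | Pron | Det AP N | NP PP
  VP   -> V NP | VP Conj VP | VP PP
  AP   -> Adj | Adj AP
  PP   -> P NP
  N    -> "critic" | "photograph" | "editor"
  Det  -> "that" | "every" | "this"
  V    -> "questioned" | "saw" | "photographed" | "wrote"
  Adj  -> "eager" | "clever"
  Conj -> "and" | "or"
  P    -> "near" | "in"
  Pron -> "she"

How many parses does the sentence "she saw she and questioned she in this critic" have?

3

Two of the 3 distinct bracketings:
[S [NP [Pron she]] [VP [VP [V saw] [NP [Pron she]]] [Conj and] [VP [V questioned] [NP [NP [Pron she]] [PP [P in] [NP [Det this] [N critic]]]]]]]
[S [NP [Pron she]] [VP [VP [V saw] [NP [Pron she]]] [Conj and] [VP [VP [V questioned] [NP [Pron she]]] [PP [P in] [NP [Det this] [N critic]]]]]]
The difference turns on whether NP → NP PP is used at the relevant span, versus an alternative expansion of NP.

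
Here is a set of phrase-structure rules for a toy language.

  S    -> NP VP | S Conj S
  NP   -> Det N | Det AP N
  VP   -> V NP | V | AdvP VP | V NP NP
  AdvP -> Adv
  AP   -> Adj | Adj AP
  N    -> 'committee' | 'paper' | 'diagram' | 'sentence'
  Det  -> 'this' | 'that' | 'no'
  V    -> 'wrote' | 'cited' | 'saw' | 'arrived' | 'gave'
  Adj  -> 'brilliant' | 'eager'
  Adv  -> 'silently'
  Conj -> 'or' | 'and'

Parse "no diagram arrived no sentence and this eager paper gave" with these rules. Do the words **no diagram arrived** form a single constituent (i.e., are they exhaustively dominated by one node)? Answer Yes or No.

[S [S [NP [Det no] [N diagram]] [VP [V arrived] [NP [Det no] [N sentence]]]] [Conj and] [S [NP [Det this] [AP [Adj eager]] [N paper]] [VP [V gave]]]]
The smallest constituent containing 'no diagram arrived' is the S spanning 'no diagram arrived no sentence'; no single node in the tree dominates exactly the given words.

No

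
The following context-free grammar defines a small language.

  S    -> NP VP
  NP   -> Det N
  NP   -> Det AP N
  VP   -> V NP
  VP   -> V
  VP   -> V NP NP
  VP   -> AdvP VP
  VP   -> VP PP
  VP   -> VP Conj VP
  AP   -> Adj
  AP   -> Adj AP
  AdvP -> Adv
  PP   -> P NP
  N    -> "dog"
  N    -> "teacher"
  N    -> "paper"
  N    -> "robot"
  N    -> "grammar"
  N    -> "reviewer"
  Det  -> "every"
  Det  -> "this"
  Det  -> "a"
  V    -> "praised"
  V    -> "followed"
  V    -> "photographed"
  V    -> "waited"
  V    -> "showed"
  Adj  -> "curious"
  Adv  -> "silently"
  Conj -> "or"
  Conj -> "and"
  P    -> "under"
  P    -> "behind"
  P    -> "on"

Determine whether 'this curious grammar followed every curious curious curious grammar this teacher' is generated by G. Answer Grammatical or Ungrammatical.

Grammatical

S
  NP
    Det: this
    AP
      Adj: curious
    N: grammar
  VP
    V: followed
    NP
      Det: every
      AP
        Adj: curious
        AP
          Adj: curious
          AP
            Adj: curious
      N: grammar
    NP
      Det: this
      N: teacher
Every word is introduced by a lexical rule and the phrasal rules combine the resulting categories into a single S.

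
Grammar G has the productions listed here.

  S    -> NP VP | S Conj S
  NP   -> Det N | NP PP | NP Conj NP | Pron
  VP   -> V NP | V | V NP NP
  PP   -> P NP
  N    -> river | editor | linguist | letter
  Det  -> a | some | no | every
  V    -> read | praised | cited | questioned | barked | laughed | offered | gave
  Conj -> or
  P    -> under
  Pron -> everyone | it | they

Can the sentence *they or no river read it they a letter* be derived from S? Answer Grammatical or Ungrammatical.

Ungrammatical

For S → NP VP, every NP-prefix leaves a non-VP remainder: after 'they' the remainder is not a VP; after 'they or no river' the remainder is not a VP. The alternative S rule S → S Conj S likewise has no satisfying split.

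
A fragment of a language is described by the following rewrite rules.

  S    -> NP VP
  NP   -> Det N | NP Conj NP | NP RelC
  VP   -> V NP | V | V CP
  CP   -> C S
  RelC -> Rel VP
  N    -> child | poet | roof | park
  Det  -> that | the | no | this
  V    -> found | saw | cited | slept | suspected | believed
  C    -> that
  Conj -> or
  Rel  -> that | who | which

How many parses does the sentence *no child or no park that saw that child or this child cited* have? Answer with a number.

Two of the 5 distinct bracketings:
[S [NP [NP [Det no] [N child]] [Conj or] [NP [NP [NP [Det no] [N park]] [RelC [Rel that] [VP [V saw] [NP [Det that] [N child]]]]] [Conj or] [NP [Det this] [N child]]]] [VP [V cited]]]
[S [NP [NP [Det no] [N child]] [Conj or] [NP [NP [Det no] [N park]] [RelC [Rel that] [VP [V saw] [NP [NP [Det that] [N child]] [Conj or] [NP [Det this] [N child]]]]]]] [VP [V cited]]]
The trees differ in how a recursive rule is bracketed over the same span.

5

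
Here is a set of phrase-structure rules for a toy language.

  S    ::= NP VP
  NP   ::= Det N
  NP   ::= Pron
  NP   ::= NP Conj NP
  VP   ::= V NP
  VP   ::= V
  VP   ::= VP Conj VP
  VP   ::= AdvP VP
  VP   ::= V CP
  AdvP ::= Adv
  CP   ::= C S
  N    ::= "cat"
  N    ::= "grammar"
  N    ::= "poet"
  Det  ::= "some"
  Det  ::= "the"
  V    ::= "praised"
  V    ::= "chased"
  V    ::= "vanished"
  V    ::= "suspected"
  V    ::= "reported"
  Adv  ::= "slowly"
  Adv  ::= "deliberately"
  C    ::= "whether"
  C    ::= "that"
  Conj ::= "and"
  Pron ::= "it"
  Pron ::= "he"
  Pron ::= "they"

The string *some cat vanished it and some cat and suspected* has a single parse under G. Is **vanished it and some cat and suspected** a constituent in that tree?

[S [NP [Det some] [N cat]] [VP [VP [V vanished] [NP [NP [Pron it]] [Conj and] [NP [Det some] [N cat]]]] [Conj and] [VP [V suspected]]]]
The words 'vanished it and some cat and suspected' are exhaustively dominated by a single VP node (built by VP → VP Conj VP), so they form a constituent.

Yes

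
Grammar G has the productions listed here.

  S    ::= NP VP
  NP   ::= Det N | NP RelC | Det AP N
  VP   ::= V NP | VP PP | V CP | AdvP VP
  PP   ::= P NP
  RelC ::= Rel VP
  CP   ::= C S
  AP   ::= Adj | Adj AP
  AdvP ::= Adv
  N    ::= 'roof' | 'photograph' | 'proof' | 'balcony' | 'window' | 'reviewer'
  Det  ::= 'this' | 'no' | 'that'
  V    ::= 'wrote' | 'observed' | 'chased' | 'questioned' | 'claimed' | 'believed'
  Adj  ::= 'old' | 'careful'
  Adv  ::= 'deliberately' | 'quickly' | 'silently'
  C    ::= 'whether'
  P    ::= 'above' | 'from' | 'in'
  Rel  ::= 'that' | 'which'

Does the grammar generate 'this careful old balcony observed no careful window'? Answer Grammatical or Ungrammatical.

[S [NP [Det this] [AP [Adj careful] [AP [Adj old]]] [N balcony]] [VP [V observed] [NP [Det no] [AP [Adj careful]] [N window]]]]
Each bracket corresponds to one application of a listed rule, so the string is derivable from S.

Grammatical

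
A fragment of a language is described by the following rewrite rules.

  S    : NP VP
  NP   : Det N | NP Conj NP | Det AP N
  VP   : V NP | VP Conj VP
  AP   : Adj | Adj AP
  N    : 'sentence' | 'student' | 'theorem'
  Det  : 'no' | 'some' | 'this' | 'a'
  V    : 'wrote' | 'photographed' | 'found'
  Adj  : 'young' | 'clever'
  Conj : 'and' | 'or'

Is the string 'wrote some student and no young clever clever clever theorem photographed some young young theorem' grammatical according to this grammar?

For S → NP VP, no prefix of the string parses as an NP.

Ungrammatical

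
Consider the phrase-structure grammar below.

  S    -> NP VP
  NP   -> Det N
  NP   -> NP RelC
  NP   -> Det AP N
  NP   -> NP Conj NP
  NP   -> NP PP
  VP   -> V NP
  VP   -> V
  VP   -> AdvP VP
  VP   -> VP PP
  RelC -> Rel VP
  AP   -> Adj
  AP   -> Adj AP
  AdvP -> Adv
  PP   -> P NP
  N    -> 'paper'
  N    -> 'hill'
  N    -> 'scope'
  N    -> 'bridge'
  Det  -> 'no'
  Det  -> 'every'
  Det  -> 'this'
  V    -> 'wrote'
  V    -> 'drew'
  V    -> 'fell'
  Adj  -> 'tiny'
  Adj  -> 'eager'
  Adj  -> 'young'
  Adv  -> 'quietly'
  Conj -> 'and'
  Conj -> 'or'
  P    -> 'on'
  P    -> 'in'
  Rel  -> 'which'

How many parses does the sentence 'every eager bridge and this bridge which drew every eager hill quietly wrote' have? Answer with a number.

2

The two bracketings:
[S [NP [NP [NP [Det every] [AP [Adj eager]] [N bridge]] [Conj and] [NP [Det this] [N bridge]]] [RelC [Rel which] [VP [V drew] [NP [Det every] [AP [Adj eager]] [N hill]]]]] [VP [AdvP [Adv quietly]] [VP [V wrote]]]]
[S [NP [NP [Det every] [AP [Adj eager]] [N bridge]] [Conj and] [NP [NP [Det this] [N bridge]] [RelC [Rel which] [VP [V drew] [NP [Det every] [AP [Adj eager]] [N hill]]]]]] [VP [AdvP [Adv quietly]] [VP [V wrote]]]]
The trees differ in how a recursive rule is bracketed over the same span.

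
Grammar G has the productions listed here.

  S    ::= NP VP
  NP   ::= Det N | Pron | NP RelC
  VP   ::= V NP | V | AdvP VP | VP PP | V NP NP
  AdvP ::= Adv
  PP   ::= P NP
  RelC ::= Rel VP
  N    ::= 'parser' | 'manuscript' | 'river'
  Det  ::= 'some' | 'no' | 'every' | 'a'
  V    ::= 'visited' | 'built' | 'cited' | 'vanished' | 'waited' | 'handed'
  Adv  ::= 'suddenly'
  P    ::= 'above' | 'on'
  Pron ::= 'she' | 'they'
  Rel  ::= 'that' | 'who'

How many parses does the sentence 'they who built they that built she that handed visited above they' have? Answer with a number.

Two of the 7 distinct bracketings:
[S [NP [NP [Pron they]] [RelC [Rel who] [VP [V built] [NP [NP [Pron they]] [RelC [Rel that] [VP [V built] [NP [NP [Pron she]] [RelC [Rel that] [VP [V handed]]]]]]]]]] [VP [VP [V visited]] [PP [P above] [NP [Pron they]]]]]
[S [NP [NP [Pron they]] [RelC [Rel who] [VP [V built] [NP [NP [NP [Pron they]] [RelC [Rel that] [VP [V built] [NP [Pron she]]]]] [RelC [Rel that] [VP [V handed]]]]]]] [VP [VP [V visited]] [PP [P above] [NP [Pron they]]]]]
The trees differ in how a recursive rule is bracketed over the same span.

7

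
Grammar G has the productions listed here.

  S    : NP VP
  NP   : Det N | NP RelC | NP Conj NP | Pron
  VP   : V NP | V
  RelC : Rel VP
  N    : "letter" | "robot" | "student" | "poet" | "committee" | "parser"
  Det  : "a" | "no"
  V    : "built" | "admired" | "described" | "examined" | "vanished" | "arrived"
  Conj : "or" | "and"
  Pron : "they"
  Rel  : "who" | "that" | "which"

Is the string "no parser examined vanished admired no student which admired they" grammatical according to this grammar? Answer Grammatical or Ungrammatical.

Ungrammatical

For S → NP VP, the only prefix that parses as NP is 'no parser', but the remainder 'examined vanished admired no student which admired they' is not a VP under these rules.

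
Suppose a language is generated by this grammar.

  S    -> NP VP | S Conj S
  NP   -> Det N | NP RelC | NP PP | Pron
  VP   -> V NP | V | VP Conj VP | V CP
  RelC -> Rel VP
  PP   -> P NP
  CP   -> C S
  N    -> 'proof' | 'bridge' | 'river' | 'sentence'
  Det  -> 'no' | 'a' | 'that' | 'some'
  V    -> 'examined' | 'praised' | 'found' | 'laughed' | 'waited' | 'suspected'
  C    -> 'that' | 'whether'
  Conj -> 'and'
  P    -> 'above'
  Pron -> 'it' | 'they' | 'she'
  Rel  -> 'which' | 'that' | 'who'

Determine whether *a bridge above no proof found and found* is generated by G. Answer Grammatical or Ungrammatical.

Grammatical

S
  NP
    NP
      Det: a
      N: bridge
    PP
      P: above
      NP
        Det: no
        N: proof
  VP
    VP
      V: found
    Conj: and
    VP
      V: found
The bracketing above is licensed at every node by one of the given productions, with S at the root.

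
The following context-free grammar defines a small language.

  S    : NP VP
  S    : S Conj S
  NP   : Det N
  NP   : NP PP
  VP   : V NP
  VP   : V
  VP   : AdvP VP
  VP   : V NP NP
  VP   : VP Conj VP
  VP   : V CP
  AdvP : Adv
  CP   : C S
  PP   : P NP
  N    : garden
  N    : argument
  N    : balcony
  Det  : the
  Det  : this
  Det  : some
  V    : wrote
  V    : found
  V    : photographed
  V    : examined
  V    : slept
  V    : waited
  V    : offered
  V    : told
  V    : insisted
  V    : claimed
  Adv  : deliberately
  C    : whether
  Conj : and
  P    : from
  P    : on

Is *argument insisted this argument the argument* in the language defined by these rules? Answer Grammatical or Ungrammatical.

For S → NP VP, no prefix of the string parses as an NP. The alternative S rule S → S Conj S likewise has no satisfying split.

Ungrammatical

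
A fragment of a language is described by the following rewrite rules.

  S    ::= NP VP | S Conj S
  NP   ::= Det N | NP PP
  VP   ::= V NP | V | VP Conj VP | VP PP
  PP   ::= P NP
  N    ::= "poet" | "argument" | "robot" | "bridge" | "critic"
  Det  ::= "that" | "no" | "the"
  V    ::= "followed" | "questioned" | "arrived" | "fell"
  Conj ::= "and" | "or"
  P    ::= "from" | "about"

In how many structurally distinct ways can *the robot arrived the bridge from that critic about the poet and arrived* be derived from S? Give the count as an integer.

5

Two of the 5 distinct bracketings:
[S [NP [Det the] [N robot]] [VP [VP [V arrived] [NP [NP [Det the] [N bridge]] [PP [P from] [NP [NP [Det that] [N critic]] [PP [P about] [NP [Det the] [N poet]]]]]]] [Conj and] [VP [V arrived]]]]
[S [NP [Det the] [N robot]] [VP [VP [V arrived] [NP [NP [NP [Det the] [N bridge]] [PP [P from] [NP [Det that] [N critic]]]] [PP [P about] [NP [Det the] [N poet]]]]] [Conj and] [VP [V arrived]]]]
The trees differ in how a recursive rule is bracketed over the same span.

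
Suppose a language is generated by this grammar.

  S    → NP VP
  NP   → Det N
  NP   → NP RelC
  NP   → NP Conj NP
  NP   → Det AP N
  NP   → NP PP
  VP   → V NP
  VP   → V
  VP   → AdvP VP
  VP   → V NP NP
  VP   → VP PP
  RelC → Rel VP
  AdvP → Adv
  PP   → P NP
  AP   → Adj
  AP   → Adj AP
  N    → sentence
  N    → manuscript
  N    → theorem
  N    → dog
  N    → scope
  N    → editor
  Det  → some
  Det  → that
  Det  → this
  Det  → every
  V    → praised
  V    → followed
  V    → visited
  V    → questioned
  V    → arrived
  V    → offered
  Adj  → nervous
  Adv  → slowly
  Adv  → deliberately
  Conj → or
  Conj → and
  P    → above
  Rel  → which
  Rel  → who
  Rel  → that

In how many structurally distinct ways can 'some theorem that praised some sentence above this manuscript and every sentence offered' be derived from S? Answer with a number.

Two of the 7 distinct bracketings:
[S [NP [NP [Det some] [N theorem]] [RelC [Rel that] [VP [V praised] [NP [NP [NP [Det some] [N sentence]] [PP [P above] [NP [Det this] [N manuscript]]]] [Conj and] [NP [Det every] [N sentence]]]]]] [VP [V offered]]]
[S [NP [NP [Det some] [N theorem]] [RelC [Rel that] [VP [V praised] [NP [NP [Det some] [N sentence]] [PP [P above] [NP [NP [Det this] [N manuscript]] [Conj and] [NP [Det every] [N sentence]]]]]]]] [VP [V offered]]]
The trees differ in how a recursive rule is bracketed over the same span.

7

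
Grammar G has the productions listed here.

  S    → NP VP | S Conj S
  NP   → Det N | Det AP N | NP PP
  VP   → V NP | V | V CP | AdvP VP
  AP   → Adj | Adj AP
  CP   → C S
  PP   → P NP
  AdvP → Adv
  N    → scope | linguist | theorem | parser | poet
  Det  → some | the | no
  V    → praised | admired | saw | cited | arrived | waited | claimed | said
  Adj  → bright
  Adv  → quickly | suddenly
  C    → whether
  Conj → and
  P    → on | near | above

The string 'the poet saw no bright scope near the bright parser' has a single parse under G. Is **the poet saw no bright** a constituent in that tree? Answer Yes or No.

No

[S [NP [Det the] [N poet]] [VP [V saw] [NP [NP [Det no] [AP [Adj bright]] [N scope]] [PP [P near] [NP [Det the] [AP [Adj bright]] [N parser]]]]]]
The smallest constituent containing 'the poet saw no bright' is the S spanning 'the poet saw no bright scope near the bright parser'; no single node in the tree dominates exactly the given words.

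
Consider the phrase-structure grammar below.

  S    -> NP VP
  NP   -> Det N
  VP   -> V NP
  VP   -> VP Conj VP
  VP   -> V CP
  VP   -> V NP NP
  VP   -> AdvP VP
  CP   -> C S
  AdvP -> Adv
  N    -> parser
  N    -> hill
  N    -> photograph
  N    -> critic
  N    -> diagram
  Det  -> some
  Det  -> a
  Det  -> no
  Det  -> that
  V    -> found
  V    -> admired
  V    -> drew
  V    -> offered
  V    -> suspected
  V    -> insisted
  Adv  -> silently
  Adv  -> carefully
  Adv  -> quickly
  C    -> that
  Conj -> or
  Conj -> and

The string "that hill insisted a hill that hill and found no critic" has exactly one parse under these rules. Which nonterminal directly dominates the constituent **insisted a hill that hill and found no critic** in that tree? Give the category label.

S
  NP
    Det: that
    N: hill
  VP
    VP
      V: insisted
      NP
        Det: a
        N: hill
      NP
        Det: that
        N: hill
    Conj: and
    VP
      V: found
      NP
        Det: no
        N: critic
The span 'insisted a hill that hill and found no critic' is the VP node built by VP → VP Conj VP.
Its mother is the S built by S → NP VP.

S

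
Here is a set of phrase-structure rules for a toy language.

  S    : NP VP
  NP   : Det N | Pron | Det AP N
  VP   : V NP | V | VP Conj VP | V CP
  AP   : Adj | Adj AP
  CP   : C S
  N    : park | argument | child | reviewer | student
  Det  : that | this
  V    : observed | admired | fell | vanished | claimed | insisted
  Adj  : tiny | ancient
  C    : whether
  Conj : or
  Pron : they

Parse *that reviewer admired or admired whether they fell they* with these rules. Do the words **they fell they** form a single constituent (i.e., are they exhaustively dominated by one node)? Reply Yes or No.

Yes

[S [NP [Det that] [N reviewer]] [VP [VP [V admired]] [Conj or] [VP [V admired] [CP [C whether] [S [NP [Pron they]] [VP [V fell] [NP [Pron they]]]]]]]]
The words 'they fell they' are exhaustively dominated by a single S node (built by S → NP VP), so they form a constituent.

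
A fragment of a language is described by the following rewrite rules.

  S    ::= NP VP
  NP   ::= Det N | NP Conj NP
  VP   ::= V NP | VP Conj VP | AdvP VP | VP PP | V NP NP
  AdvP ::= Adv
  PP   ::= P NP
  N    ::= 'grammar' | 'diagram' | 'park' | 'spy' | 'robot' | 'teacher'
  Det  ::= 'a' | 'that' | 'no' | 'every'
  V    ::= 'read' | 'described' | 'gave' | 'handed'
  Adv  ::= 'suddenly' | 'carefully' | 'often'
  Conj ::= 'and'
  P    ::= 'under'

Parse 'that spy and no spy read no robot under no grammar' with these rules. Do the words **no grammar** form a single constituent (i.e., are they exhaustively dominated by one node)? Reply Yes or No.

[S [NP [NP [Det that] [N spy]] [Conj and] [NP [Det no] [N spy]]] [VP [VP [V read] [NP [Det no] [N robot]]] [PP [P under] [NP [Det no] [N grammar]]]]]
The words 'no grammar' are exhaustively dominated by a single NP node (built by NP → Det N), so they form a constituent.

Yes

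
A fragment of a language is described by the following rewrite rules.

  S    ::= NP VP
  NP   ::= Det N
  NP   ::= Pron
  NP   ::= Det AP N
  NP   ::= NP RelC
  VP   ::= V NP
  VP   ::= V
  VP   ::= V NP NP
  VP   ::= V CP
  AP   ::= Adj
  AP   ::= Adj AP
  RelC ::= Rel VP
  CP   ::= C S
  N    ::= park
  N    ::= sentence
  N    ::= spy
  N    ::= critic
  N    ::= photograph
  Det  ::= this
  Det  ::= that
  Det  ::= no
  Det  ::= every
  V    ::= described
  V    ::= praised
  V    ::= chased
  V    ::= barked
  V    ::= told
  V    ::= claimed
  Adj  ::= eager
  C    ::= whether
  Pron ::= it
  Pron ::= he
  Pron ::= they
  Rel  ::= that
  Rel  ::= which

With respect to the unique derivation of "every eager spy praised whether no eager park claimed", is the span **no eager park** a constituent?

Yes

[S [NP [Det every] [AP [Adj eager]] [N spy]] [VP [V praised] [CP [C whether] [S [NP [Det no] [AP [Adj eager]] [N park]] [VP [V claimed]]]]]]
The words 'no eager park' are exhaustively dominated by a single NP node (built by NP → Det AP N), so they form a constituent.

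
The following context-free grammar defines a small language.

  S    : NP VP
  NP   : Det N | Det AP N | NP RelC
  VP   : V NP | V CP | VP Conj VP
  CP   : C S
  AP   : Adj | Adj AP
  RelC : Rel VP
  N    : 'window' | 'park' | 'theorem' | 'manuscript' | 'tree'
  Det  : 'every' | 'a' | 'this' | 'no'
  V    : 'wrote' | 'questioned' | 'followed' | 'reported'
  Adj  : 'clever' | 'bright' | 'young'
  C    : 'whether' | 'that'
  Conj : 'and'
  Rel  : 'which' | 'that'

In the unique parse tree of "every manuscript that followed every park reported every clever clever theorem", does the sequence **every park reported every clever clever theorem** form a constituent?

[S [NP [NP [Det every] [N manuscript]] [RelC [Rel that] [VP [V followed] [NP [Det every] [N park]]]]] [VP [V reported] [NP [Det every] [AP [Adj clever] [AP [Adj clever]]] [N theorem]]]]
The smallest constituent containing 'every park reported every clever clever theorem' is the S spanning 'every manuscript that followed every park reported every clever clever theorem'; no single node in the tree dominates exactly the given words.

No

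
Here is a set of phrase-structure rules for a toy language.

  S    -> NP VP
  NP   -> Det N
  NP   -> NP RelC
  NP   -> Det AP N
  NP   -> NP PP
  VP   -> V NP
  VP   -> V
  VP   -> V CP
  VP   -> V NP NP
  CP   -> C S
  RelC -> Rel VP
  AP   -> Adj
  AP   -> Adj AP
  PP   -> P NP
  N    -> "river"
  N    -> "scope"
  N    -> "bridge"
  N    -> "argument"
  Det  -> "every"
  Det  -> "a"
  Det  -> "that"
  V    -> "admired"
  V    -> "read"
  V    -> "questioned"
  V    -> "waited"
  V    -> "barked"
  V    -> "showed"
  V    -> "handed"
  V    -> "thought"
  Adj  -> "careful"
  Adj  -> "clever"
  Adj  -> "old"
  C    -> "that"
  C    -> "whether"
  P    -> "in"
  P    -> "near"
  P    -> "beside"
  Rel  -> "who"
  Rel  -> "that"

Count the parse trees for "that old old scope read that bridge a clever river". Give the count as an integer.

[S [NP [Det that] [AP [Adj old] [AP [Adj old]]] [N scope]] [VP [V read] [NP [Det that] [N bridge]] [NP [Det a] [AP [Adj clever]] [N river]]]]
No rule offers an alternative attachment or grouping for any span, so this is the only derivation.

1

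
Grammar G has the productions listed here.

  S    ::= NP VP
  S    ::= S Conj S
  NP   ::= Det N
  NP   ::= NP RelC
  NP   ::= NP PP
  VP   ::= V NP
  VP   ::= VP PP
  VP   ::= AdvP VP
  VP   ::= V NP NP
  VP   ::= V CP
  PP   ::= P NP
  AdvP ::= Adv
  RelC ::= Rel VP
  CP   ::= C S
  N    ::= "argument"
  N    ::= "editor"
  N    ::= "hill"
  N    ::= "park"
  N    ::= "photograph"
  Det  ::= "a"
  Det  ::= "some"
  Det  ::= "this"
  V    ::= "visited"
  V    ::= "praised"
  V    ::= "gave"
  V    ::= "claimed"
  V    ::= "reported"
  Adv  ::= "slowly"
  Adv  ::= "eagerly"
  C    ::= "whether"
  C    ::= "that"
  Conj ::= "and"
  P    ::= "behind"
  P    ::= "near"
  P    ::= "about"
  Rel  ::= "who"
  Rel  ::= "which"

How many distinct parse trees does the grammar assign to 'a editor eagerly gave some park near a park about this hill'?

Two of the 9 distinct bracketings:
[S [NP [Det a] [N editor]] [VP [VP [AdvP [Adv eagerly]] [VP [V gave] [NP [Det some] [N park]]]] [PP [P near] [NP [NP [Det a] [N park]] [PP [P about] [NP [Det this] [N hill]]]]]]]
[S [NP [Det a] [N editor]] [VP [VP [VP [AdvP [Adv eagerly]] [VP [V gave] [NP [Det some] [N park]]]] [PP [P near] [NP [Det a] [N park]]]] [PP [P about] [NP [Det this] [N hill]]]]]
The difference turns on whether NP → NP PP is used at the relevant span, versus an alternative expansion of NP.

9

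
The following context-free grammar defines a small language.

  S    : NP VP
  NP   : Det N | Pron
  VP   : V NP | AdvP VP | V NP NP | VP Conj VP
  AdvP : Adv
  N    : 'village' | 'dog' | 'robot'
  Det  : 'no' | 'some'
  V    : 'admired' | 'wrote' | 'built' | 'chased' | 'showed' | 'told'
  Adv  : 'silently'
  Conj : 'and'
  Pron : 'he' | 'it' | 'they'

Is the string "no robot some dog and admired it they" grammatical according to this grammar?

Ungrammatical

For S → NP VP, the only prefix that parses as NP is 'no robot', but the remainder 'some dog and admired it they' is not a VP under these rules.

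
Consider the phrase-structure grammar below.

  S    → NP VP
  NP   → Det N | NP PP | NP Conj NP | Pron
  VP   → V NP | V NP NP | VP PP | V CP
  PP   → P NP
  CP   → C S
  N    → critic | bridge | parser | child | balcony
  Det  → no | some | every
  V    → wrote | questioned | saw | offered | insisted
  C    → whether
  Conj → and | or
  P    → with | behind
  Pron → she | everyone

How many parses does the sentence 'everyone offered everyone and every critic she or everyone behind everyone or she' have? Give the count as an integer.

6

Two of the 6 distinct bracketings:
[S [NP [Pron everyone]] [VP [V offered] [NP [NP [Pron everyone]] [Conj and] [NP [Det every] [N critic]]] [NP [NP [NP [Pron she]] [Conj or] [NP [Pron everyone]]] [PP [P behind] [NP [NP [Pron everyone]] [Conj or] [NP [Pron she]]]]]]]
[S [NP [Pron everyone]] [VP [V offered] [NP [NP [Pron everyone]] [Conj and] [NP [Det every] [N critic]]] [NP [NP [Pron she]] [Conj or] [NP [NP [Pron everyone]] [PP [P behind] [NP [NP [Pron everyone]] [Conj or] [NP [Pron she]]]]]]]]
The trees differ in how a recursive rule is bracketed over the same span.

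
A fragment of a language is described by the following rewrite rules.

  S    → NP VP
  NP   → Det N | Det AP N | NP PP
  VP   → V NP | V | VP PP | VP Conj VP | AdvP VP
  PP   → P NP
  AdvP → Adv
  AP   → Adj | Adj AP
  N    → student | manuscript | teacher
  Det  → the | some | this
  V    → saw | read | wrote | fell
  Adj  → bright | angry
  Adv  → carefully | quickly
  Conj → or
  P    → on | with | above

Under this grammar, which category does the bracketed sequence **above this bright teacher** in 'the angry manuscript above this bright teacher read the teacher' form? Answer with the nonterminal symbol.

[S [NP [NP [Det the] [AP [Adj angry]] [N manuscript]] [PP [P above] [NP [Det this] [AP [Adj bright]] [N teacher]]]] [VP [V read] [NP [Det the] [N teacher]]]]
The span 'above this bright teacher' is the PP node built by PP → P NP.

PP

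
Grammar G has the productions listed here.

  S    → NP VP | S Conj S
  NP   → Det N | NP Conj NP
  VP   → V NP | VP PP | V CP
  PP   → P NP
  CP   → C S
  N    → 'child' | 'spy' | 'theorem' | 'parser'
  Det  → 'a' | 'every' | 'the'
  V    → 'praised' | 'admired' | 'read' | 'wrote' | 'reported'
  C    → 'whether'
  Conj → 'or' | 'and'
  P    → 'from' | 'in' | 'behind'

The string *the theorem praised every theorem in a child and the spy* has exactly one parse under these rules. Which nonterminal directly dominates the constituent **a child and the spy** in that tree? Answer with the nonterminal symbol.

[S [NP [Det the] [N theorem]] [VP [VP [V praised] [NP [Det every] [N theorem]]] [PP [P in] [NP [NP [Det a] [N child]] [Conj and] [NP [Det the] [N spy]]]]]]
The span 'a child and the spy' is the NP node built by NP → NP Conj NP.
Its mother is the PP built by PP → P NP.

PP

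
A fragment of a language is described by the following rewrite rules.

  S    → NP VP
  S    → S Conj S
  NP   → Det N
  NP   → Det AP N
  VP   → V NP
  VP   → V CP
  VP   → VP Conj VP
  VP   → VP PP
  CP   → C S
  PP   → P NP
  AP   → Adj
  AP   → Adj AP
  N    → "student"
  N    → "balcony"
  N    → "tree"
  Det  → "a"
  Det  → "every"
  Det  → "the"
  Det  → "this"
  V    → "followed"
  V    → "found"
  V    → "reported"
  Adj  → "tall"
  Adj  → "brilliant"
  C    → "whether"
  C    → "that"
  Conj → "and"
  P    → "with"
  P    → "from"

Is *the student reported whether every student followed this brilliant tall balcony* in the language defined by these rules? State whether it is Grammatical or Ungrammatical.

S
  NP
    Det: the
    N: student
  VP
    V: reported
    CP
      C: whether
      S
        NP
          Det: every
          N: student
        VP
          V: followed
          NP
            Det: this
            AP
              Adj: brilliant
              AP
                Adj: tall
            N: balcony
The bracketing above is licensed at every node by one of the given productions, with S at the root.

Grammatical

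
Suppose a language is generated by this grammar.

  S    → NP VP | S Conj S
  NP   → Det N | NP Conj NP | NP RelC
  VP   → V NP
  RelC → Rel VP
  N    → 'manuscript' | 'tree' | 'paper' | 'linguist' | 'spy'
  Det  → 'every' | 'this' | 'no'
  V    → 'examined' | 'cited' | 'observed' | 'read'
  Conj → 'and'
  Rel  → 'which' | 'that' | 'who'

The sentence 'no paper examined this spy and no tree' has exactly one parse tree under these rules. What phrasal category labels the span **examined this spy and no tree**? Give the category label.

VP

[S [NP [Det no] [N paper]] [VP [V examined] [NP [NP [Det this] [N spy]] [Conj and] [NP [Det no] [N tree]]]]]
The span 'examined this spy and no tree' is the VP node built by VP → V NP.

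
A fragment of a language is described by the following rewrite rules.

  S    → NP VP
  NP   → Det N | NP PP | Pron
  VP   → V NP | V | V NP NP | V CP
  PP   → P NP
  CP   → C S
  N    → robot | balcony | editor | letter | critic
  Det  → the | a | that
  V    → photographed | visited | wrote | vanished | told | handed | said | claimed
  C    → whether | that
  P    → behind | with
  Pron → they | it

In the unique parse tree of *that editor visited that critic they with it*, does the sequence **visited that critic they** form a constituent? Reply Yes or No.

[S [NP [Det that] [N editor]] [VP [V visited] [NP [Det that] [N critic]] [NP [NP [Pron they]] [PP [P with] [NP [Pron it]]]]]]
The smallest constituent containing 'visited that critic they' is the VP spanning 'visited that critic they with it'; no single node in the tree dominates exactly the given words.

No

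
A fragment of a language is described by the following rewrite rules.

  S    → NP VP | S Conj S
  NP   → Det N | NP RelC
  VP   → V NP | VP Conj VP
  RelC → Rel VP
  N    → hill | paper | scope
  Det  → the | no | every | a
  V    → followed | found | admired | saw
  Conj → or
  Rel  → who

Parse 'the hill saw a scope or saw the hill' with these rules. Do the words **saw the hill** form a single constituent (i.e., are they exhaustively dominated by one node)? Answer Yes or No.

[S [NP [Det the] [N hill]] [VP [VP [V saw] [NP [Det a] [N scope]]] [Conj or] [VP [V saw] [NP [Det the] [N hill]]]]]
The words 'saw the hill' are exhaustively dominated by a single VP node (built by VP → V NP), so they form a constituent.

Yes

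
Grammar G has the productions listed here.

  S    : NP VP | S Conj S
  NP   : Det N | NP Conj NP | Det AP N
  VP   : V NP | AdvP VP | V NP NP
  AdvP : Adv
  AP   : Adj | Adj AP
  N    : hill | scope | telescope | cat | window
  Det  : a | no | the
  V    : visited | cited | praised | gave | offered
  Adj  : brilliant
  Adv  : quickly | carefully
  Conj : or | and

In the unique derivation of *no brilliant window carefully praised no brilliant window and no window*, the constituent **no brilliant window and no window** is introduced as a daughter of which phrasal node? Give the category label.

VP

[S [NP [Det no] [AP [Adj brilliant]] [N window]] [VP [AdvP [Adv carefully]] [VP [V praised] [NP [NP [Det no] [AP [Adj brilliant]] [N window]] [Conj and] [NP [Det no] [N window]]]]]]
The span 'no brilliant window and no window' is the NP node built by NP → NP Conj NP.
Its mother is the VP built by VP → V NP.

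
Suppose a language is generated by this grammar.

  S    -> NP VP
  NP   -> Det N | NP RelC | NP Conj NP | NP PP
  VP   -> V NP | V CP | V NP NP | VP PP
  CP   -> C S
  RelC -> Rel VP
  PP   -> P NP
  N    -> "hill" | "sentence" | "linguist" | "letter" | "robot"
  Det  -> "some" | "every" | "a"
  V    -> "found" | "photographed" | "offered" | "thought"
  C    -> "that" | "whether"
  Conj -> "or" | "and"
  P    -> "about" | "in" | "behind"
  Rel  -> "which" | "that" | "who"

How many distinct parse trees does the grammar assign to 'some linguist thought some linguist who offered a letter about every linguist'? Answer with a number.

Two of the 4 distinct bracketings:
[S [NP [Det some] [N linguist]] [VP [V thought] [NP [NP [Det some] [N linguist]] [RelC [Rel who] [VP [V offered] [NP [NP [Det a] [N letter]] [PP [P about] [NP [Det every] [N linguist]]]]]]]]]
[S [NP [Det some] [N linguist]] [VP [V thought] [NP [NP [Det some] [N linguist]] [RelC [Rel who] [VP [VP [V offered] [NP [Det a] [N letter]]] [PP [P about] [NP [Det every] [N linguist]]]]]]]]
The difference turns on whether NP → NP PP is used at the relevant span, versus an alternative expansion of NP.

4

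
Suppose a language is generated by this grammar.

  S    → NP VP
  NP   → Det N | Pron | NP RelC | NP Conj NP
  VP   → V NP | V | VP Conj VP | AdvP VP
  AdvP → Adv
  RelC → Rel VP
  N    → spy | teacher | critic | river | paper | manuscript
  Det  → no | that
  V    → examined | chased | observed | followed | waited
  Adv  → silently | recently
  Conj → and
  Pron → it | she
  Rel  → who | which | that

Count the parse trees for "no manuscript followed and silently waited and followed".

3

Two of the 3 distinct bracketings:
[S [NP [Det no] [N manuscript]] [VP [VP [V followed]] [Conj and] [VP [VP [AdvP [Adv silently]] [VP [V waited]]] [Conj and] [VP [V followed]]]]]
[S [NP [Det no] [N manuscript]] [VP [VP [V followed]] [Conj and] [VP [AdvP [Adv silently]] [VP [VP [V waited]] [Conj and] [VP [V followed]]]]]]
The trees differ in how a recursive rule is bracketed over the same span.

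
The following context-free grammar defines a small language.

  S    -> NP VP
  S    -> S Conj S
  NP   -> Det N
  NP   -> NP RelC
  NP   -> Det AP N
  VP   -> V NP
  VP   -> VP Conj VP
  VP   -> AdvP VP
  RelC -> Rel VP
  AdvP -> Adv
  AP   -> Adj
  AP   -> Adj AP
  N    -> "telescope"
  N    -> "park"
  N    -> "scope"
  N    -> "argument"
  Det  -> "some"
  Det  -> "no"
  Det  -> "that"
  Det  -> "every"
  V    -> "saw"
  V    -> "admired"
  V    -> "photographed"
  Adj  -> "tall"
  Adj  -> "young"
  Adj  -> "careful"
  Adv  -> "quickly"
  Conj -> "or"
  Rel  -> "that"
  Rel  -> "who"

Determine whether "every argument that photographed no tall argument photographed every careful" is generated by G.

Ungrammatical

For S → NP VP, every NP-prefix leaves a non-VP remainder: after 'every argument' the remainder is not a VP; after 'every argument that photographed no tall argument' the remainder is not a VP. The alternative S rule S → S Conj S likewise has no satisfying split.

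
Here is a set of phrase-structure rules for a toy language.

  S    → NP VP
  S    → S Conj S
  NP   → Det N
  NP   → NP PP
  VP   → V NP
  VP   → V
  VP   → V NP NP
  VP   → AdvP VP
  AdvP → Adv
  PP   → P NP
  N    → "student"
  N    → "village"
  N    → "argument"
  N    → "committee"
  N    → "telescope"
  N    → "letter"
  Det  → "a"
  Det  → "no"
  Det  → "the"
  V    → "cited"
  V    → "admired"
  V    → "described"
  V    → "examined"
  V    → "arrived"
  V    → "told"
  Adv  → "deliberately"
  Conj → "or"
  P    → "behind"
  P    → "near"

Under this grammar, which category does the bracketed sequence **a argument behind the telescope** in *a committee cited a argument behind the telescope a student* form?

[S [NP [Det a] [N committee]] [VP [V cited] [NP [NP [Det a] [N argument]] [PP [P behind] [NP [Det the] [N telescope]]]] [NP [Det a] [N student]]]]
The span 'a argument behind the telescope' is the NP node built by NP → NP PP.

NP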